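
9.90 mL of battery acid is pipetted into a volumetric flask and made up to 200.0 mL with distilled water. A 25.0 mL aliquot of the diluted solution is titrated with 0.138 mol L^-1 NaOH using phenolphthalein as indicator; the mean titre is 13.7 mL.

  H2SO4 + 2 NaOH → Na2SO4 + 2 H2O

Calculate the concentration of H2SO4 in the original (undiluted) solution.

n(NaOH) = 0.0137 × 0.138 = 1.89 × 10^-3 mol
From the 1:2 ratio, n(H2SO4) in the aliquot = 1/2 × 1.89 × 10^-3 = 9.45 × 10^-4 mol
[H2SO4]_dilute = 9.45 × 10^-4 / 0.0250 = 0.0378 mol/L
Dilution factor = 200.0 / 9.90 = 20.20
[H2SO4]_stock = 0.0378 × 20.20 = 0.764 mol/L

0.764 mol/L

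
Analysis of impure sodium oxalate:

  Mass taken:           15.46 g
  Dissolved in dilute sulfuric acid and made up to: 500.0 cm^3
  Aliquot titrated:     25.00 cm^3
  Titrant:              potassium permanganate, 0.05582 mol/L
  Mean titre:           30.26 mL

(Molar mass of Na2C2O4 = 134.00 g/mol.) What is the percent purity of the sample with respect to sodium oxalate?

2 MnO4^- + 5 C2O4^2- + 16 H^+ → 2 Mn^2+ + 10 CO2 + 8 H2O
n(KMnO4) per titration = 0.03026 × 0.05582 = 1.689 × 10^-3 mol
From the 5:2 ratio, n(Na2C2O4) in each aliquot = 5/2 × 1.689 × 10^-3 = 4.223 × 10^-3 mol
n(Na2C2O4) in the whole flask = 4.223 × 10^-3 × 500.0/25.00 = 0.08446 mol
mass of Na2C2O4 = 0.08446 × 134.00 = 11.32 g
% Na2C2O4 = 11.32 / 15.46 × 100 = 73.20 %

73.20 %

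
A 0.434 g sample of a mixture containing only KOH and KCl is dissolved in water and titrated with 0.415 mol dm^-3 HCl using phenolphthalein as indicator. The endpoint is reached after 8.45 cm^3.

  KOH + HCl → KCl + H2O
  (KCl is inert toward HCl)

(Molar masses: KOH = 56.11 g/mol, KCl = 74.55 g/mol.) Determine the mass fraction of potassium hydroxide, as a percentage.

45.3 %

n(HCl) = 0.00845 × 0.415 = 3.51 × 10^-3 mol
Let x = n(KOH), y = n(KCl).
Titrant: 1x = 3.51 × 10^-3;  mass: 56.11x + 74.55y = 0.434
Solving, x = 3.51 × 10^-3 mol, y = 3.18 × 10^-3 mol
mass of KOH = 3.51 × 10^-3 × 56.11 = 0.197 g
% KOH = 0.197 / 0.434 × 100 = 45.3 %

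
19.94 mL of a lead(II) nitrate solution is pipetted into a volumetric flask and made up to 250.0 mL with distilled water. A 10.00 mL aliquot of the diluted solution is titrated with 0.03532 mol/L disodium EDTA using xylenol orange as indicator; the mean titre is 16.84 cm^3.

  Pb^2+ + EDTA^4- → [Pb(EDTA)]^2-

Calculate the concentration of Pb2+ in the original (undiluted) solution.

0.7457 mol/L

n(EDTA) = 0.01684 × 0.03532 = 5.948 × 10^-4 mol
n(Pb2+) in the aliquot = 5.948 × 10^-4 mol (1:1 ratio)
[Pb2+]_dilute = 5.948 × 10^-4 / 0.01000 = 0.05948 mol/L
Dilution factor = 250.0 / 19.94 = 12.54
[Pb2+]_stock = 0.05948 × 12.54 = 0.7457 mol/L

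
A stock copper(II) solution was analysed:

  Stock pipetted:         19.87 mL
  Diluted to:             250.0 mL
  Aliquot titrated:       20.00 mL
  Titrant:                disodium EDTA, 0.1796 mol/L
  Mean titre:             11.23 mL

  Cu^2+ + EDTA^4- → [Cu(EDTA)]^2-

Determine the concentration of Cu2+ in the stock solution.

n(EDTA) = 0.01123 × 0.1796 = 2.017 × 10^-3 mol
n(Cu2+) in the aliquot = 2.017 × 10^-3 mol (1:1 ratio)
[Cu2+]_dilute = 2.017 × 10^-3 / 0.02000 = 0.1008 mol/L
Dilution factor = 250.0 / 19.87 = 12.58
[Cu2+]_stock = 0.1008 × 12.58 = 1.269 mol/L

1.269 mol/L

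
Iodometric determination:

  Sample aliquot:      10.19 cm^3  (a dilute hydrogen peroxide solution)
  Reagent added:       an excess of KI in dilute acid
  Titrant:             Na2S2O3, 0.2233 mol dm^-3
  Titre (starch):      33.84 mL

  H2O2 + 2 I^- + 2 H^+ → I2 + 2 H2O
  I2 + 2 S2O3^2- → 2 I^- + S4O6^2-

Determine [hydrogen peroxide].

n(S2O3^2-) = 0.03384 × 0.2233 = 7.556 × 10^-3 mol
n(I2) = n(S2O3^2-)/2 = 3.778 × 10^-3 mol
n(H2O2) in the aliquot = 3.778 × 10^-3 mol (1:1 ratio)
[H2O2] = 3.778 × 10^-3 / 0.01019 = 0.3708 mol/L

0.3708 mol/L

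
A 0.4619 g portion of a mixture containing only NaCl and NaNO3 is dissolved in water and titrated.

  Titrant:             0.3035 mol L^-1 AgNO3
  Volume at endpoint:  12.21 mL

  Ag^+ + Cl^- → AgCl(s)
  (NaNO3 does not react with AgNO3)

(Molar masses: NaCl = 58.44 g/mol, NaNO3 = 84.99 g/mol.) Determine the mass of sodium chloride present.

n(AgNO3) = 0.01221 × 0.3035 = 3.706 × 10^-3 mol
Let x = n(NaCl), y = n(NaNO3).
Titrant: 1x = 3.706 × 10^-3;  mass: 58.44x + 84.99y = 0.4619
Solving, x = 3.706 × 10^-3 mol, y = 2.887 × 10^-3 mol
mass of NaCl = 3.706 × 10^-3 × 58.44 = 0.2166 g

0.2166 g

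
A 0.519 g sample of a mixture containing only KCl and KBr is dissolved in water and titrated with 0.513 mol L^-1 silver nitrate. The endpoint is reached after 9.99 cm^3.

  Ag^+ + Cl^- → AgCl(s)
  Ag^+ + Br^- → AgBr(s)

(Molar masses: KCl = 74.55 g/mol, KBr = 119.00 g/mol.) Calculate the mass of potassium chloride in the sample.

n(AgNO3) = 0.00999 × 0.513 = 5.12 × 10^-3 mol
Let x = n(KCl), y = n(KBr).
Titrant: 1x + 1y = 5.12 × 10^-3;  mass: 74.55x + 119.00y = 0.519
Solving, x = 2.04 × 10^-3 mol, y = 3.08 × 10^-3 mol
mass of KCl = 2.04 × 10^-3 × 74.55 = 0.152 g

0.152 g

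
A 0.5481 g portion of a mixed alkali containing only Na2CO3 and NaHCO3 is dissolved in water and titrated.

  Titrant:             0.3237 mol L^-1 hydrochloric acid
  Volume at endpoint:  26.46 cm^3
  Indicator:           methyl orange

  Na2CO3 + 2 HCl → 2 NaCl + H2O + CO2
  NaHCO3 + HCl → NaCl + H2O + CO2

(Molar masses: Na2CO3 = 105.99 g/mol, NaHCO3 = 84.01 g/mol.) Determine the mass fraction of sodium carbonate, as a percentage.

n(HCl) = 0.02646 × 0.3237 = 8.565 × 10^-3 mol
Let x = n(Na2CO3), y = n(NaHCO3).
Titrant: 2x + 1y = 8.565 × 10^-3;  mass: 105.99x + 84.01y = 0.5481
Solving, x = 2.764 × 10^-3 mol, y = 3.037 × 10^-3 mol
mass of Na2CO3 = 2.764 × 10^-3 × 105.99 = 0.2930 g
% Na2CO3 = 0.2930 / 0.5481 × 100 = 53.45 %

53.45 %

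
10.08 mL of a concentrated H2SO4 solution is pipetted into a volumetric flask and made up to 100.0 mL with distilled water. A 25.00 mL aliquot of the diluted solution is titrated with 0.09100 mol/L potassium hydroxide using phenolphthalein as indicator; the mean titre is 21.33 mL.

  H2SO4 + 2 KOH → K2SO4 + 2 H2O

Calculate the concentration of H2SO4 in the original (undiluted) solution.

n(KOH) = 0.02133 × 0.09100 = 1.941 × 10^-3 mol
From the 1:2 ratio, n(H2SO4) in the aliquot = 1/2 × 1.941 × 10^-3 = 9.705 × 10^-4 mol
[H2SO4]_dilute = 9.705 × 10^-4 / 0.02500 = 0.03882 mol/L
Dilution factor = 100.0 / 10.08 = 9.921
[H2SO4]_stock = 0.03882 × 9.921 = 0.3851 mol/L

0.3851 mol/L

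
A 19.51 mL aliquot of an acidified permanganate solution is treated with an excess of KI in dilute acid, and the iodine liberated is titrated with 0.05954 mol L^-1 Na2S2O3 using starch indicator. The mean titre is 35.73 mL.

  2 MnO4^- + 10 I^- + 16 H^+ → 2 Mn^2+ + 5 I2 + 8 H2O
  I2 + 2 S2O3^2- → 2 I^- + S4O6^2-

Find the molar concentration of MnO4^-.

n(S2O3^2-) = 0.03573 × 0.05954 = 2.127 × 10^-3 mol
n(I2) = n(S2O3^2-)/2 = 1.064 × 10^-3 mol
From the 2:5 ratio, n(MnO4^-) in the aliquot = 2/5 × 1.064 × 10^-3 = 4.255 × 10^-4 mol
[MnO4^-] = 4.255 × 10^-4 / 0.01951 = 0.02181 mol/L

0.02181 mol/L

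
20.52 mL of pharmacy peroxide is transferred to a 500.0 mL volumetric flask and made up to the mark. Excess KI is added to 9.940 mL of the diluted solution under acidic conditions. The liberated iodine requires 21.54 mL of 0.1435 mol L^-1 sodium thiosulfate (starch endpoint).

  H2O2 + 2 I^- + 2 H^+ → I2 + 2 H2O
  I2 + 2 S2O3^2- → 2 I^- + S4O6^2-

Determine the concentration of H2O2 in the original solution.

3.789 mol/L

n(S2O3^2-) = 0.02154 × 0.1435 = 3.091 × 10^-3 mol
n(I2) = n(S2O3^2-)/2 = 1.545 × 10^-3 mol
n(H2O2) in the aliquot = 1.545 × 10^-3 mol (1:1 ratio)
[H2O2]_dilute = 1.545 × 10^-3 / 0.009940 = 0.1555 mol/L
[H2O2]_original = 0.1555 × 500.0/20.52 = 3.789 mol/L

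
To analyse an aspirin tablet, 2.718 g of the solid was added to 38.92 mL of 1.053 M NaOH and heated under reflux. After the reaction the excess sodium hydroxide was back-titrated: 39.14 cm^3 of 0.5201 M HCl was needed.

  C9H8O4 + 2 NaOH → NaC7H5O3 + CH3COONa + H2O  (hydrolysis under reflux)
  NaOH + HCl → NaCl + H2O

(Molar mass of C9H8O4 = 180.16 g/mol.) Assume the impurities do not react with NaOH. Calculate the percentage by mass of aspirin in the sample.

68.36 %

n(NaOH) added = 0.03892 × 1.053 = 0.04098 mol
n(HCl) used in back-titration = 0.03914 × 0.5201 = 0.02036 mol
n(NaOH) left over = 0.02036 mol (1:1 ratio)
n(NaOH) consumed by analyte = 0.04098 − 0.02036 = 0.02063 mol
From the 1:2 ratio, n(C9H8O4) = 1/2 × 0.02063 = 0.01031 mol
mass of C9H8O4 = 0.01031 × 180.16 = 1.858 g
% C9H8O4 = 1.858 / 2.718 × 100 = 68.36 %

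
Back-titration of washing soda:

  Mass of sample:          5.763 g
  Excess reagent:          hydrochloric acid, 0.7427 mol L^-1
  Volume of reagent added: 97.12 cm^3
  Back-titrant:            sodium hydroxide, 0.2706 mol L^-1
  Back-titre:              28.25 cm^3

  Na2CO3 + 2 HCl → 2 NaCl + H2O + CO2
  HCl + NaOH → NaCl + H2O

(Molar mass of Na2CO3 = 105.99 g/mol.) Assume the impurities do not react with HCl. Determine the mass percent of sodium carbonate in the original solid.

59.30 %

n(HCl) added = 0.09712 × 0.7427 = 0.07213 mol
n(NaOH) used in back-titration = 0.02825 × 0.2706 = 7.644 × 10^-3 mol
n(HCl) left over = 7.644 × 10^-3 mol (1:1 ratio)
n(HCl) consumed by analyte = 0.07213 − 7.644 × 10^-3 = 0.06449 mol
From the 1:2 ratio, n(Na2CO3) = 1/2 × 0.06449 = 0.03224 mol
mass of Na2CO3 = 0.03224 × 105.99 = 3.417 g
% Na2CO3 = 3.417 / 5.763 × 100 = 59.30 %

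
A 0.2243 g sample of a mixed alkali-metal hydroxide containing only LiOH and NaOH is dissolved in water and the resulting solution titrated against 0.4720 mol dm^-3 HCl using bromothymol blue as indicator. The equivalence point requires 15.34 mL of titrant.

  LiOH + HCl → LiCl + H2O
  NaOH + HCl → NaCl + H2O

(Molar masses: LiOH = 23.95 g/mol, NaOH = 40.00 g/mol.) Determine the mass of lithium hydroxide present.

n(HCl) = 0.01534 × 0.4720 = 7.240 × 10^-3 mol
Let x = n(LiOH), y = n(NaOH).
Titrant: 1x + 1y = 7.240 × 10^-3;  mass: 23.95x + 40.00y = 0.2243
Solving, x = 4.070 × 10^-3 mol, y = 3.171 × 10^-3 mol
mass of LiOH = 4.070 × 10^-3 × 23.95 = 0.09747 g

0.09747 g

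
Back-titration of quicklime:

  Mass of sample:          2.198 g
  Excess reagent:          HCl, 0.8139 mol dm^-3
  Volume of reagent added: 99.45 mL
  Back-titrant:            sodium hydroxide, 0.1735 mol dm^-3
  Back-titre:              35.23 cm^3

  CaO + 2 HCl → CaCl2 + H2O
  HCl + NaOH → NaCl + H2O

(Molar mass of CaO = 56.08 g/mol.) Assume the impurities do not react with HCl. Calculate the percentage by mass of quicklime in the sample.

95.46 %

n(HCl) added = 0.09945 × 0.8139 = 0.08094 mol
n(NaOH) used in back-titration = 0.03523 × 0.1735 = 6.112 × 10^-3 mol
n(HCl) left over = 6.112 × 10^-3 mol (1:1 ratio)
n(HCl) consumed by analyte = 0.08094 − 6.112 × 10^-3 = 0.07483 mol
From the 1:2 ratio, n(CaO) = 1/2 × 0.07483 = 0.03741 mol
mass of CaO = 0.03741 × 56.08 = 2.098 g
% CaO = 2.098 / 2.198 × 100 = 95.46 %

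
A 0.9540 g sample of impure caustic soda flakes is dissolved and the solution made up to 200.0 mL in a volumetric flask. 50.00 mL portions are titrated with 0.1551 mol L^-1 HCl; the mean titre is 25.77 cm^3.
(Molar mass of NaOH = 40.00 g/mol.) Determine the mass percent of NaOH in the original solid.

67.03 %

NaOH + HCl → NaCl + H2O
n(HCl) per titration = 0.02577 × 0.1551 = 3.997 × 10^-3 mol
n(NaOH) in each aliquot = 3.997 × 10^-3 mol (1:1 ratio)
n(NaOH) in the whole flask = 3.997 × 10^-3 × 200.0/50.00 = 0.01599 mol
mass of NaOH = 0.01599 × 40.00 = 0.6395 g
% NaOH = 0.6395 / 0.9540 × 100 = 67.03 %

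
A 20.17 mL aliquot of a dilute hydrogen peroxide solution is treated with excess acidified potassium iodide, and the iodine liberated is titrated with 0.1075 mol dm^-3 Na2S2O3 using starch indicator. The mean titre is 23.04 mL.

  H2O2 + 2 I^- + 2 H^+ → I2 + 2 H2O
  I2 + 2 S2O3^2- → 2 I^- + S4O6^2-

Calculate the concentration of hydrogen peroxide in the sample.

n(S2O3^2-) = 0.02304 × 0.1075 = 2.477 × 10^-3 mol
n(I2) = n(S2O3^2-)/2 = 1.238 × 10^-3 mol
n(H2O2) in the aliquot = 1.238 × 10^-3 mol (1:1 ratio)
[H2O2] = 1.238 × 10^-3 / 0.02017 = 0.06140 mol/L

0.06140 mol/L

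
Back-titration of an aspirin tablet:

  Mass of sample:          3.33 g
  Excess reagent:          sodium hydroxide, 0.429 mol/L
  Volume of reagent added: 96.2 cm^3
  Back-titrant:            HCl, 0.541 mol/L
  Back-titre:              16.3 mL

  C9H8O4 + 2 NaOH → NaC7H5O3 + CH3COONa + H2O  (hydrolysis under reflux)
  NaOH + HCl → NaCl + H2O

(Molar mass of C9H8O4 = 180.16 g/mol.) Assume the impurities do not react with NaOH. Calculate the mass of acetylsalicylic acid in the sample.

2.92 g

n(NaOH) added = 0.0962 × 0.429 = 0.0413 mol
n(HCl) used in back-titration = 0.0163 × 0.541 = 8.82 × 10^-3 mol
n(NaOH) left over = 8.82 × 10^-3 mol (1:1 ratio)
n(NaOH) consumed by analyte = 0.0413 − 8.82 × 10^-3 = 0.0325 mol
From the 1:2 ratio, n(C9H8O4) = 1/2 × 0.0325 = 0.0162 mol
mass of C9H8O4 = 0.0162 × 180.16 = 2.92 g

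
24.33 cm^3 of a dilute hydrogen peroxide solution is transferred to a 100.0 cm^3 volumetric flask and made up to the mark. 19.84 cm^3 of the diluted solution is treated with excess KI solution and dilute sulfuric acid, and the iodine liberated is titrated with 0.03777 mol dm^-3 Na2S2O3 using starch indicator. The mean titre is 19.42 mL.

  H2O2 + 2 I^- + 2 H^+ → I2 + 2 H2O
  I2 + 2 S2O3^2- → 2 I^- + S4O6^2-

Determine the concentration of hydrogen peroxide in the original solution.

n(S2O3^2-) = 0.01942 × 0.03777 = 7.335 × 10^-4 mol
n(I2) = n(S2O3^2-)/2 = 3.667 × 10^-4 mol
n(H2O2) in the aliquot = 3.667 × 10^-4 mol (1:1 ratio)
[H2O2]_dilute = 3.667 × 10^-4 / 0.01984 = 0.01849 mol/L
[H2O2]_original = 0.01849 × 100.0/24.33 = 0.07598 mol/L

0.07598 mol/L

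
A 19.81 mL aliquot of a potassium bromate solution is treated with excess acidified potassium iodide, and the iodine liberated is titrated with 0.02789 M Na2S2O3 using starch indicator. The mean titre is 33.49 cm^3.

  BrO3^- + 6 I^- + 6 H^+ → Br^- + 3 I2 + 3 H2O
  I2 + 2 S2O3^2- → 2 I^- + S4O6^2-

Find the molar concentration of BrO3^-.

n(S2O3^2-) = 0.03349 × 0.02789 = 9.340 × 10^-4 mol
n(I2) = n(S2O3^2-)/2 = 4.670 × 10^-4 mol
From the 1:3 ratio, n(BrO3^-) in the aliquot = 1/3 × 4.670 × 10^-4 = 1.557 × 10^-4 mol
[BrO3^-] = 1.557 × 10^-4 / 0.01981 = 0.007858 mol/L

0.007858 M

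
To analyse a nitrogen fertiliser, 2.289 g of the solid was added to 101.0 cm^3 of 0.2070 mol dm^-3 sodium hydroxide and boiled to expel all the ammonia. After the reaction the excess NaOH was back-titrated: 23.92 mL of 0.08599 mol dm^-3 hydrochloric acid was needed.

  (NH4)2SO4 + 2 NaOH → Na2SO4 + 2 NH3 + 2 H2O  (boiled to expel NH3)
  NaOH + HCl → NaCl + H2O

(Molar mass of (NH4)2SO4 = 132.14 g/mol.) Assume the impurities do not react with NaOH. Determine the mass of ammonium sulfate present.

1.245 g

n(NaOH) added = 0.1010 × 0.2070 = 0.02091 mol
n(HCl) used in back-titration = 0.02392 × 0.08599 = 2.057 × 10^-3 mol
n(NaOH) left over = 2.057 × 10^-3 mol (1:1 ratio)
n(NaOH) consumed by analyte = 0.02091 − 2.057 × 10^-3 = 0.01885 mol
From the 1:2 ratio, n((NH4)2SO4) = 1/2 × 0.01885 = 9.425 × 10^-3 mol
mass of (NH4)2SO4 = 9.425 × 10^-3 × 132.14 = 1.245 g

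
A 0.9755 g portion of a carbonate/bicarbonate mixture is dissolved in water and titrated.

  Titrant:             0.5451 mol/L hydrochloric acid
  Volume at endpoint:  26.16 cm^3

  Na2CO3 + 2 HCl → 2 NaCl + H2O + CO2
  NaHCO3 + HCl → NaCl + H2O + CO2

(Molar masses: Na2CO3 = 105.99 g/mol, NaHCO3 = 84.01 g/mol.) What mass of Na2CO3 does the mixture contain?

0.3801 g

n(HCl) = 0.02616 × 0.5451 = 0.01426 mol
Let x = n(Na2CO3), y = n(NaHCO3).
Titrant: 2x + 1y = 0.01426;  mass: 105.99x + 84.01y = 0.9755
Solving, x = 3.586 × 10^-3 mol, y = 7.087 × 10^-3 mol
mass of Na2CO3 = 3.586 × 10^-3 × 105.99 = 0.3801 g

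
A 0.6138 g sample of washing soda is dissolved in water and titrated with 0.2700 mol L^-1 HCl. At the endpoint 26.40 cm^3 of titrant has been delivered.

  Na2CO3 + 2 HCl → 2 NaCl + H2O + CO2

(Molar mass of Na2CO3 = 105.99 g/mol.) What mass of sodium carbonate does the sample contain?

n(HCl) = 0.02640 L × 0.2700 mol/L = 7.128 × 10^-3 mol
From the 1:2 ratio, n(Na2CO3) = 1/2 × 7.128 × 10^-3 = 3.564 × 10^-3 mol
mass of Na2CO3 = 3.564 × 10^-3 × 105.99 g/mol = 0.3777 g

0.3777 g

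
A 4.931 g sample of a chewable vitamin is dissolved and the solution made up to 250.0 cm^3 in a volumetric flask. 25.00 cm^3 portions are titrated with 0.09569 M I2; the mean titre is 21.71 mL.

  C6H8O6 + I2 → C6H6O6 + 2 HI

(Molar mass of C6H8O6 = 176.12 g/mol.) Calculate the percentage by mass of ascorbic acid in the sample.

n(I2) per titration = 0.02171 × 0.09569 = 2.077 × 10^-3 mol
n(C6H8O6) in each aliquot = 2.077 × 10^-3 mol (1:1 ratio)
n(C6H8O6) in the whole flask = 2.077 × 10^-3 × 250.0/25.00 = 0.02077 mol
mass of C6H8O6 = 0.02077 × 176.12 = 3.659 g
% C6H8O6 = 3.659 / 4.931 × 100 = 74.20 %

74.20 %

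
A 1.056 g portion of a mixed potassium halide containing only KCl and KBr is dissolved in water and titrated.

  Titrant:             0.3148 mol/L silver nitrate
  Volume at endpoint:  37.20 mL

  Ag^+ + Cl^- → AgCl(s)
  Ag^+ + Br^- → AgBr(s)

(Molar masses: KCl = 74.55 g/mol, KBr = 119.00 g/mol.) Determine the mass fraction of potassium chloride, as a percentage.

53.61 %

n(AgNO3) = 0.03720 × 0.3148 = 0.01171 mol
Let x = n(KCl), y = n(KBr).
Titrant: 1x + 1y = 0.01171;  mass: 74.55x + 119.00y = 1.056
Solving, x = 7.594 × 10^-3 mol, y = 4.116 × 10^-3 mol
mass of KCl = 7.594 × 10^-3 × 74.55 = 0.5661 g
% KCl = 0.5661 / 1.056 × 100 = 53.61 %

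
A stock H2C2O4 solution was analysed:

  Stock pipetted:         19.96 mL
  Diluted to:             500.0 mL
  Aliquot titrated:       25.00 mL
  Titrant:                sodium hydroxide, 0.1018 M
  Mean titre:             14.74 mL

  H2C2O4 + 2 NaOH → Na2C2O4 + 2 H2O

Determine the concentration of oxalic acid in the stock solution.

n(NaOH) = 0.01474 × 0.1018 = 1.501 × 10^-3 mol
From the 1:2 ratio, n(H2C2O4) in the aliquot = 1/2 × 1.501 × 10^-3 = 7.503 × 10^-4 mol
[H2C2O4]_dilute = 7.503 × 10^-4 / 0.02500 = 0.03001 mol/L
Dilution factor = 500.0 / 19.96 = 25.05
[H2C2O4]_stock = 0.03001 × 25.05 = 0.7518 mol/L

0.7518 M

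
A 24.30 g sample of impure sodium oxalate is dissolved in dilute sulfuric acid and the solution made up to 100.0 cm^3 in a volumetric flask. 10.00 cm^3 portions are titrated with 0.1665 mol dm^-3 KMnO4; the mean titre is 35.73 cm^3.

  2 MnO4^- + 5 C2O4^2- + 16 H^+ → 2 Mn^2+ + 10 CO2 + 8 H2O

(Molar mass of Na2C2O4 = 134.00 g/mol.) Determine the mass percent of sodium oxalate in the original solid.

n(KMnO4) per titration = 0.03573 × 0.1665 = 5.949 × 10^-3 mol
From the 5:2 ratio, n(Na2C2O4) in each aliquot = 5/2 × 5.949 × 10^-3 = 0.01487 mol
n(Na2C2O4) in the whole flask = 0.01487 × 100.0/10.00 = 0.1487 mol
mass of Na2C2O4 = 0.1487 × 134.00 = 19.93 g
% Na2C2O4 = 19.93 / 24.30 × 100 = 82.01 %

82.01 %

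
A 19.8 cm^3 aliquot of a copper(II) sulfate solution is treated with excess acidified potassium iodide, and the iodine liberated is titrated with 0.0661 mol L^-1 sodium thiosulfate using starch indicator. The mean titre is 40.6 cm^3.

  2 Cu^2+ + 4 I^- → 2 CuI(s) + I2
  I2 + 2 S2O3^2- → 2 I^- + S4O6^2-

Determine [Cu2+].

n(S2O3^2-) = 0.0406 × 0.0661 = 2.68 × 10^-3 mol
n(I2) = n(S2O3^2-)/2 = 1.34 × 10^-3 mol
From the 2:1 ratio, n(Cu2+) in the aliquot = 2/1 × 1.34 × 10^-3 = 2.68 × 10^-3 mol
[Cu2+] = 2.68 × 10^-3 / 0.0198 = 0.136 mol/L

0.136 mol/L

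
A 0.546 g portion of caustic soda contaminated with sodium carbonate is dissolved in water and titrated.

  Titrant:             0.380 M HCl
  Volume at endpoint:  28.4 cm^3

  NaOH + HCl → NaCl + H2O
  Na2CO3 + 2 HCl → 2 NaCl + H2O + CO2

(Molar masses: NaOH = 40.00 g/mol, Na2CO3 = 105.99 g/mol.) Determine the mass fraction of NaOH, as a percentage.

14.6 %

n(HCl) = 0.0284 × 0.380 = 0.0108 mol
Let x = n(NaOH), y = n(Na2CO3).
Titrant: 1x + 2y = 0.0108;  mass: 40.00x + 105.99y = 0.546
Solving, x = 1.99 × 10^-3 mol, y = 4.40 × 10^-3 mol
mass of NaOH = 1.99 × 10^-3 × 40.00 = 0.0798 g
% NaOH = 0.0798 / 0.546 × 100 = 14.6 %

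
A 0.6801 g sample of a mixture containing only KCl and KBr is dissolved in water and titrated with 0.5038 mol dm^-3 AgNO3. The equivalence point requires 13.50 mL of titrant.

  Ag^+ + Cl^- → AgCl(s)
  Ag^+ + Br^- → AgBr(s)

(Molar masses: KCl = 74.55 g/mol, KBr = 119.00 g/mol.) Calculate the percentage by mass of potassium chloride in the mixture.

31.87 %

n(AgNO3) = 0.01350 × 0.5038 = 6.801 × 10^-3 mol
Let x = n(KCl), y = n(KBr).
Titrant: 1x + 1y = 6.801 × 10^-3;  mass: 74.55x + 119.00y = 0.6801
Solving, x = 2.908 × 10^-3 mol, y = 3.893 × 10^-3 mol
mass of KCl = 2.908 × 10^-3 × 74.55 = 0.2168 g
% KCl = 0.2168 / 0.6801 × 100 = 31.87 %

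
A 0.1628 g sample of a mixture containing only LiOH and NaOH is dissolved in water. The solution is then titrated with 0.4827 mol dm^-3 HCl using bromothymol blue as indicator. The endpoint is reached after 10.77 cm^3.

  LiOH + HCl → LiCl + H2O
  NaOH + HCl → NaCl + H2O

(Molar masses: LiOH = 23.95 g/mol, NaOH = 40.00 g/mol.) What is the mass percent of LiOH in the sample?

n(HCl) = 0.01077 × 0.4827 = 5.199 × 10^-3 mol
Let x = n(LiOH), y = n(NaOH).
Titrant: 1x + 1y = 5.199 × 10^-3;  mass: 23.95x + 40.00y = 0.1628
Solving, x = 2.813 × 10^-3 mol, y = 2.386 × 10^-3 mol
mass of LiOH = 2.813 × 10^-3 × 23.95 = 0.06737 g
% LiOH = 0.06737 / 0.1628 × 100 = 41.38 %

41.38 %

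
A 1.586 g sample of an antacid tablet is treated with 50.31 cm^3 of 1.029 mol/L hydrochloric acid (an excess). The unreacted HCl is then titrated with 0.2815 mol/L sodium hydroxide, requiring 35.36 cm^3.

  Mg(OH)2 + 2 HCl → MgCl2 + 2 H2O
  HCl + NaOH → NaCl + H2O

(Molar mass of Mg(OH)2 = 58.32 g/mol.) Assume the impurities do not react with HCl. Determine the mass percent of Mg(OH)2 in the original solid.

n(HCl) added = 0.05031 × 1.029 = 0.05177 mol
n(NaOH) used in back-titration = 0.03536 × 0.2815 = 9.954 × 10^-3 mol
n(HCl) left over = 9.954 × 10^-3 mol (1:1 ratio)
n(HCl) consumed by analyte = 0.05177 − 9.954 × 10^-3 = 0.04182 mol
From the 1:2 ratio, n(Mg(OH)2) = 1/2 × 0.04182 = 0.02091 mol
mass of Mg(OH)2 = 0.02091 × 58.32 = 1.219 g
% Mg(OH)2 = 1.219 / 1.586 × 100 = 76.88 %

76.88 %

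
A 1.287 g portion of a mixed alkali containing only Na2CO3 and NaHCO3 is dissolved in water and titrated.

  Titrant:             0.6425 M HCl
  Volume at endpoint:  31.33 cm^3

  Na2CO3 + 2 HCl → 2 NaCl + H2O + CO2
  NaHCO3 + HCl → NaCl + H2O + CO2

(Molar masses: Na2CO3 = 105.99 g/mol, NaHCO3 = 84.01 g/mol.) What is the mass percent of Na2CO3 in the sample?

n(HCl) = 0.03133 × 0.6425 = 0.02013 mol
Let x = n(Na2CO3), y = n(NaHCO3).
Titrant: 2x + 1y = 0.02013;  mass: 105.99x + 84.01y = 1.287
Solving, x = 6.514 × 10^-3 mol, y = 7.101 × 10^-3 mol
mass of Na2CO3 = 6.514 × 10^-3 × 105.99 = 0.6904 g
% Na2CO3 = 0.6904 / 1.287 × 100 = 53.65 %

53.65 %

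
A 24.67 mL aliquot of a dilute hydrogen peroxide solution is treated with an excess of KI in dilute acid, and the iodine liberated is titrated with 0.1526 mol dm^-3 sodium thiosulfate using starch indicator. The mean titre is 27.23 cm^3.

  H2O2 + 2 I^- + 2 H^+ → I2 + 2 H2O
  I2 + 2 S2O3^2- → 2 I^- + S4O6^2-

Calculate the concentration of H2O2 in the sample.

0.08422 mol/L

n(S2O3^2-) = 0.02723 × 0.1526 = 4.155 × 10^-3 mol
n(I2) = n(S2O3^2-)/2 = 2.078 × 10^-3 mol
n(H2O2) in the aliquot = 2.078 × 10^-3 mol (1:1 ratio)
[H2O2] = 2.078 × 10^-3 / 0.02467 = 0.08422 mol/L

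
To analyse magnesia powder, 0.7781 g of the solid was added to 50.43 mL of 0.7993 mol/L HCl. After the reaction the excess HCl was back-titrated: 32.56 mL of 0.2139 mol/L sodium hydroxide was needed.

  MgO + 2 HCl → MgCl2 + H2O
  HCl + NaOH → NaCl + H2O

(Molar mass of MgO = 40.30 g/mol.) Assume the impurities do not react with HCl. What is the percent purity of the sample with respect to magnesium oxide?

n(HCl) added = 0.05043 × 0.7993 = 0.04031 mol
n(NaOH) used in back-titration = 0.03256 × 0.2139 = 6.965 × 10^-3 mol
n(HCl) left over = 6.965 × 10^-3 mol (1:1 ratio)
n(HCl) consumed by analyte = 0.04031 − 6.965 × 10^-3 = 0.03334 mol
From the 1:2 ratio, n(MgO) = 1/2 × 0.03334 = 0.01667 mol
mass of MgO = 0.01667 × 40.30 = 0.6719 g
% MgO = 0.6719 / 0.7781 × 100 = 86.35 %

86.35 %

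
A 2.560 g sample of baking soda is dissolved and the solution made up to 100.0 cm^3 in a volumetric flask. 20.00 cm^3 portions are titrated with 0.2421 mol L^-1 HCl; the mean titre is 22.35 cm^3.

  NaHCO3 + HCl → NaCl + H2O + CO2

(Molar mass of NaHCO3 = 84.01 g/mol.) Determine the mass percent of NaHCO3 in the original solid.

88.78 %

n(HCl) per titration = 0.02235 × 0.2421 = 5.411 × 10^-3 mol
n(NaHCO3) in each aliquot = 5.411 × 10^-3 mol (1:1 ratio)
n(NaHCO3) in the whole flask = 5.411 × 10^-3 × 100.0/20.00 = 0.02705 mol
mass of NaHCO3 = 0.02705 × 84.01 = 2.273 g
% NaHCO3 = 2.273 / 2.560 × 100 = 88.78 %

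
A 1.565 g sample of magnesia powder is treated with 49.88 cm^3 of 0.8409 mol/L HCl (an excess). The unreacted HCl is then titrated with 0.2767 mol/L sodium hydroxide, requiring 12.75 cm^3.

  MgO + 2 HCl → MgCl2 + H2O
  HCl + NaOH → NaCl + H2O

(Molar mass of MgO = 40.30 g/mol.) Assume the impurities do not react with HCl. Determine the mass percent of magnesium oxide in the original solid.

49.46 %

n(HCl) added = 0.04988 × 0.8409 = 0.04194 mol
n(NaOH) used in back-titration = 0.01275 × 0.2767 = 3.528 × 10^-3 mol
n(HCl) left over = 3.528 × 10^-3 mol (1:1 ratio)
n(HCl) consumed by analyte = 0.04194 − 3.528 × 10^-3 = 0.03842 mol
From the 1:2 ratio, n(MgO) = 1/2 × 0.03842 = 0.01921 mol
mass of MgO = 0.01921 × 40.30 = 0.7741 g
% MgO = 0.7741 / 1.565 × 100 = 49.46 %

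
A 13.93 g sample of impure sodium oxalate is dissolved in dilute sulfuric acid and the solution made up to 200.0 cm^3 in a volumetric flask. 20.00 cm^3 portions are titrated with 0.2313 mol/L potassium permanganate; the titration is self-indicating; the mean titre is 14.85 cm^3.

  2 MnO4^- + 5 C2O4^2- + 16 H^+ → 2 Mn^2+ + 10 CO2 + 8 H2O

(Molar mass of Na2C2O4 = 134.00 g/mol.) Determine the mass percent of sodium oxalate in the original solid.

82.60 %

n(KMnO4) per titration = 0.01485 × 0.2313 = 3.435 × 10^-3 mol
From the 5:2 ratio, n(Na2C2O4) in each aliquot = 5/2 × 3.435 × 10^-3 = 8.587 × 10^-3 mol
n(Na2C2O4) in the whole flask = 8.587 × 10^-3 × 200.0/20.00 = 0.08587 mol
mass of Na2C2O4 = 0.08587 × 134.00 = 11.51 g
% Na2C2O4 = 11.51 / 13.93 × 100 = 82.60 %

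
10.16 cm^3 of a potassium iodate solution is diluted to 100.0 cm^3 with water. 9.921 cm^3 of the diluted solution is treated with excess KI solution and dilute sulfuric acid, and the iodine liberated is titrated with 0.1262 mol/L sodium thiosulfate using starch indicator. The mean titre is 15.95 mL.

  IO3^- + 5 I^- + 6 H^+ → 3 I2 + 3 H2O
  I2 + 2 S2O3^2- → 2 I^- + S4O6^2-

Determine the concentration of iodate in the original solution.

n(S2O3^2-) = 0.01595 × 0.1262 = 2.013 × 10^-3 mol
n(I2) = n(S2O3^2-)/2 = 1.006 × 10^-3 mol
From the 1:3 ratio, n(IO3^-) in the aliquot = 1/3 × 1.006 × 10^-3 = 3.355 × 10^-4 mol
[IO3^-]_dilute = 3.355 × 10^-4 / 0.009921 = 0.03382 mol/L
[IO3^-]_original = 0.03382 × 100.0/10.16 = 0.3328 mol/L

0.3328 mol/L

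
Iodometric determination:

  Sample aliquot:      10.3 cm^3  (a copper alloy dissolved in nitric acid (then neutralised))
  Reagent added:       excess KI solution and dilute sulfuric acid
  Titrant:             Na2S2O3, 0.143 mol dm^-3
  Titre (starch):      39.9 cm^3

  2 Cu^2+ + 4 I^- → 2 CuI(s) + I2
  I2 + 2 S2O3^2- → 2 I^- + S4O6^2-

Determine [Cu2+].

n(S2O3^2-) = 0.0399 × 0.143 = 5.71 × 10^-3 mol
n(I2) = n(S2O3^2-)/2 = 2.85 × 10^-3 mol
From the 2:1 ratio, n(Cu2+) in the aliquot = 2/1 × 2.85 × 10^-3 = 5.71 × 10^-3 mol
[Cu2+] = 5.71 × 10^-3 / 0.0103 = 0.554 mol/L

0.554 mol/L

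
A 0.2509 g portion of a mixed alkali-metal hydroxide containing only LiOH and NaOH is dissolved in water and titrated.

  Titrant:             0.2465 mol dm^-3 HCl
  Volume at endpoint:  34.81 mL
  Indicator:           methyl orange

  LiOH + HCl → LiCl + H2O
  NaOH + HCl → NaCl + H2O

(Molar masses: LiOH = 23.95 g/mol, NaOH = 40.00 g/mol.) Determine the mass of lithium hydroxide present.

n(HCl) = 0.03481 × 0.2465 = 8.581 × 10^-3 mol
Let x = n(LiOH), y = n(NaOH).
Titrant: 1x + 1y = 8.581 × 10^-3;  mass: 23.95x + 40.00y = 0.2509
Solving, x = 5.752 × 10^-3 mol, y = 2.828 × 10^-3 mol
mass of LiOH = 5.752 × 10^-3 × 23.95 = 0.1378 g

0.1378 g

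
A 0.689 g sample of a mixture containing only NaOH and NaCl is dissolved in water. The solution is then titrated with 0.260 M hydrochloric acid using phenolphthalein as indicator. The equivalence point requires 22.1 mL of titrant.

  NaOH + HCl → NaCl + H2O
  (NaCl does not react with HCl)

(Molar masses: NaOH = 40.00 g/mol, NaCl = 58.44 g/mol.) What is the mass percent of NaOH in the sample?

33.4 %

n(HCl) = 0.0221 × 0.260 = 5.75 × 10^-3 mol
Let x = n(NaOH), y = n(NaCl).
Titrant: 1x = 5.75 × 10^-3;  mass: 40.00x + 58.44y = 0.689
Solving, x = 5.75 × 10^-3 mol, y = 7.86 × 10^-3 mol
mass of NaOH = 5.75 × 10^-3 × 40.00 = 0.230 g
% NaOH = 0.230 / 0.689 × 100 = 33.4 %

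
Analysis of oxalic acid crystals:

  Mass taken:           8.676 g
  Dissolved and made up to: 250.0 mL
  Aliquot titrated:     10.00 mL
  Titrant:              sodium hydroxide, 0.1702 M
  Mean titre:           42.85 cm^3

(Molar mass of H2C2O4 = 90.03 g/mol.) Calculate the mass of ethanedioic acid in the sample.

8.207 g

H2C2O4 + 2 NaOH → Na2C2O4 + 2 H2O
n(NaOH) per titration = 0.04285 × 0.1702 = 7.293 × 10^-3 mol
From the 1:2 ratio, n(H2C2O4) in each aliquot = 1/2 × 7.293 × 10^-3 = 3.647 × 10^-3 mol
n(H2C2O4) in the whole flask = 3.647 × 10^-3 × 250.0/10.00 = 0.09116 mol
mass of H2C2O4 = 0.09116 × 90.03 = 8.207 g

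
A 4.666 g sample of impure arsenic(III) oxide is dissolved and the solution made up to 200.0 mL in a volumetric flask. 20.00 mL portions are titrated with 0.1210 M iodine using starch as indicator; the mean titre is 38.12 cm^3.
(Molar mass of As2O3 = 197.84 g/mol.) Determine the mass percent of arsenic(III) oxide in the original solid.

97.79 %

As2O3 + 2 I2 + 2 H2O → As2O5 + 4 HI
n(I2) per titration = 0.03812 × 0.1210 = 4.613 × 10^-3 mol
From the 1:2 ratio, n(As2O3) in each aliquot = 1/2 × 4.613 × 10^-3 = 2.306 × 10^-3 mol
n(As2O3) in the whole flask = 2.306 × 10^-3 × 200.0/20.00 = 0.02306 mol
mass of As2O3 = 0.02306 × 197.84 = 4.563 g
% As2O3 = 4.563 / 4.666 × 100 = 97.79 %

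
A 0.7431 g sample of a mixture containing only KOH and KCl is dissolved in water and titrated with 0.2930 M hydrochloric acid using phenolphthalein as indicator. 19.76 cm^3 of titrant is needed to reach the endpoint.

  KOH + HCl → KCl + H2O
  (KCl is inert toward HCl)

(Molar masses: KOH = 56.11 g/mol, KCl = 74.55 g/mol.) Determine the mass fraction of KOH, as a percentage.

n(HCl) = 0.01976 × 0.2930 = 5.790 × 10^-3 mol
Let x = n(KOH), y = n(KCl).
Titrant: 1x = 5.790 × 10^-3;  mass: 56.11x + 74.55y = 0.7431
Solving, x = 5.790 × 10^-3 mol, y = 5.610 × 10^-3 mol
mass of KOH = 5.790 × 10^-3 × 56.11 = 0.3249 g
% KOH = 0.3249 / 0.7431 × 100 = 43.72 %

43.72 %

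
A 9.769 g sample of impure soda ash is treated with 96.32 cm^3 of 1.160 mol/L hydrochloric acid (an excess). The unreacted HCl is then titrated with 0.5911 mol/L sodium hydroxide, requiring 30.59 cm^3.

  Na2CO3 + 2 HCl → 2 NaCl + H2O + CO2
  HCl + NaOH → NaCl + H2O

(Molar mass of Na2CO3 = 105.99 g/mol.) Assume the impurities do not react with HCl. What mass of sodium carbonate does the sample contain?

4.963 g

n(HCl) added = 0.09632 × 1.160 = 0.1117 mol
n(NaOH) used in back-titration = 0.03059 × 0.5911 = 0.01808 mol
n(HCl) left over = 0.01808 mol (1:1 ratio)
n(HCl) consumed by analyte = 0.1117 − 0.01808 = 0.09365 mol
From the 1:2 ratio, n(Na2CO3) = 1/2 × 0.09365 = 0.04682 mol
mass of Na2CO3 = 0.04682 × 105.99 = 4.963 g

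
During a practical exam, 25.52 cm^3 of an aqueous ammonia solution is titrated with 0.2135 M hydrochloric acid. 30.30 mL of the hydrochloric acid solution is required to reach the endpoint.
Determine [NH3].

0.2535 M

NH3 + HCl → NH4Cl
n(HCl) = 0.03030 L × 0.2135 mol/L = 6.469 × 10^-3 mol
n(NH3) = 6.469 × 10^-3 mol (1:1 mole ratio)
[NH3] = 6.469 × 10^-3 mol / 0.02552 L = 0.2535 mol/L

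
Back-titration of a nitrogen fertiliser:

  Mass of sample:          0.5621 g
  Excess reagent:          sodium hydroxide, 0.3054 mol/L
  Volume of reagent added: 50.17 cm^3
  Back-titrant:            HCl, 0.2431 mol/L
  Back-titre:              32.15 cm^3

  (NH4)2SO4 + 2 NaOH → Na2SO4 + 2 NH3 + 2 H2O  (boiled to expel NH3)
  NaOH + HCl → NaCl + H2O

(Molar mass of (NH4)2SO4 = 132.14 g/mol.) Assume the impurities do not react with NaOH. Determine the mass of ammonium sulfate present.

n(NaOH) added = 0.05017 × 0.3054 = 0.01532 mol
n(HCl) used in back-titration = 0.03215 × 0.2431 = 7.816 × 10^-3 mol
n(NaOH) left over = 7.816 × 10^-3 mol (1:1 ratio)
n(NaOH) consumed by analyte = 0.01532 − 7.816 × 10^-3 = 7.506 × 10^-3 mol
From the 1:2 ratio, n((NH4)2SO4) = 1/2 × 7.506 × 10^-3 = 3.753 × 10^-3 mol
mass of (NH4)2SO4 = 3.753 × 10^-3 × 132.14 = 0.4959 g

0.4959 g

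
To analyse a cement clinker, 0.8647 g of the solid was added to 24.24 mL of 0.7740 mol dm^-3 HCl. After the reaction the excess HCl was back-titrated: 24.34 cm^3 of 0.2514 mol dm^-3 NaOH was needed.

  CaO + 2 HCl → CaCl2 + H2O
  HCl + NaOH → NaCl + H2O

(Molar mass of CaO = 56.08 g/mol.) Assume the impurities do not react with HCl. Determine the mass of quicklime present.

0.3545 g

n(HCl) added = 0.02424 × 0.7740 = 0.01876 mol
n(NaOH) used in back-titration = 0.02434 × 0.2514 = 6.119 × 10^-3 mol
n(HCl) left over = 6.119 × 10^-3 mol (1:1 ratio)
n(HCl) consumed by analyte = 0.01876 − 6.119 × 10^-3 = 0.01264 mol
From the 1:2 ratio, n(CaO) = 1/2 × 0.01264 = 6.321 × 10^-3 mol
mass of CaO = 6.321 × 10^-3 × 56.08 = 0.3545 g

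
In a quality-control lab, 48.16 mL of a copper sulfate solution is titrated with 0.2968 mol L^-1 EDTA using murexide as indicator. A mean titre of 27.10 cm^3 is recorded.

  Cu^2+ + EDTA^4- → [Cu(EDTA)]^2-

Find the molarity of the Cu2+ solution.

n(EDTA) = 0.02710 L × 0.2968 mol/L = 8.043 × 10^-3 mol
n(Cu2+) = 8.043 × 10^-3 mol (1:1 mole ratio)
[Cu2+] = 8.043 × 10^-3 mol / 0.04816 L = 0.1670 mol/L

0.1670 mol/L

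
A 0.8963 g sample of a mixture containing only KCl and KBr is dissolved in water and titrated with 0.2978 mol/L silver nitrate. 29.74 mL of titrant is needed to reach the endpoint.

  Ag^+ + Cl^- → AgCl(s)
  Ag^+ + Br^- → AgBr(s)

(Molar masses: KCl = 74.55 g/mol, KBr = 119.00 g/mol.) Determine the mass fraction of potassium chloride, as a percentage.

29.50 %

n(AgNO3) = 0.02974 × 0.2978 = 8.857 × 10^-3 mol
Let x = n(KCl), y = n(KBr).
Titrant: 1x + 1y = 8.857 × 10^-3;  mass: 74.55x + 119.00y = 0.8963
Solving, x = 3.546 × 10^-3 mol, y = 5.310 × 10^-3 mol
mass of KCl = 3.546 × 10^-3 × 74.55 = 0.2644 g
% KCl = 0.2644 / 0.8963 × 100 = 29.50 %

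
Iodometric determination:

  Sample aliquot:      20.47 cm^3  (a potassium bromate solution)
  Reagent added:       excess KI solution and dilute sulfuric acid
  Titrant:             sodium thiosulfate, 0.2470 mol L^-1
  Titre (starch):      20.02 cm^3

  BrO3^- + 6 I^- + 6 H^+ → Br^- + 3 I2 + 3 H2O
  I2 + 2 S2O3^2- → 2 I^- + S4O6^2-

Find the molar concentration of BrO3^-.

0.04026 mol/L

n(S2O3^2-) = 0.02002 × 0.2470 = 4.945 × 10^-3 mol
n(I2) = n(S2O3^2-)/2 = 2.472 × 10^-3 mol
From the 1:3 ratio, n(BrO3^-) in the aliquot = 1/3 × 2.472 × 10^-3 = 8.242 × 10^-4 mol
[BrO3^-] = 8.242 × 10^-4 / 0.02047 = 0.04026 mol/L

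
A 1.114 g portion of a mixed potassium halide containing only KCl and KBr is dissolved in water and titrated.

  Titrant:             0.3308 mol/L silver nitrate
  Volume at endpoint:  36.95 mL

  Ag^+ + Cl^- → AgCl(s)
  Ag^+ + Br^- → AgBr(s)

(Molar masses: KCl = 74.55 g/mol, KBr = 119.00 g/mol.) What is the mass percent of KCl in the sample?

n(AgNO3) = 0.03695 × 0.3308 = 0.01222 mol
Let x = n(KCl), y = n(KBr).
Titrant: 1x + 1y = 0.01222;  mass: 74.55x + 119.00y = 1.114
Solving, x = 7.661 × 10^-3 mol, y = 4.562 × 10^-3 mol
mass of KCl = 7.661 × 10^-3 × 74.55 = 0.5711 g
% KCl = 0.5711 / 1.114 × 100 = 51.27 %

51.27 %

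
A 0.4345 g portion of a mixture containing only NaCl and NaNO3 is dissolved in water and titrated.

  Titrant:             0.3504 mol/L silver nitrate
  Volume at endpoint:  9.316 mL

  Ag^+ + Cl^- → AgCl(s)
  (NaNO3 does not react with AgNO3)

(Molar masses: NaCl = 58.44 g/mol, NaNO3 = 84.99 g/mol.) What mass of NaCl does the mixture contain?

0.1908 g

n(AgNO3) = 0.009316 × 0.3504 = 3.264 × 10^-3 mol
Let x = n(NaCl), y = n(NaNO3).
Titrant: 1x = 3.264 × 10^-3;  mass: 58.44x + 84.99y = 0.4345
Solving, x = 3.264 × 10^-3 mol, y = 2.868 × 10^-3 mol
mass of NaCl = 3.264 × 10^-3 × 58.44 = 0.1908 g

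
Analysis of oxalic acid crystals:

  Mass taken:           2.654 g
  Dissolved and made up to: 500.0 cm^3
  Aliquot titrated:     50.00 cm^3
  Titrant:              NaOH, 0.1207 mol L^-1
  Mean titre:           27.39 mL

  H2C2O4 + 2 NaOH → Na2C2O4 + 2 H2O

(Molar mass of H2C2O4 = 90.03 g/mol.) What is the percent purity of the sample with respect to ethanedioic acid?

56.07 %

n(NaOH) per titration = 0.02739 × 0.1207 = 3.306 × 10^-3 mol
From the 1:2 ratio, n(H2C2O4) in each aliquot = 1/2 × 3.306 × 10^-3 = 1.653 × 10^-3 mol
n(H2C2O4) in the whole flask = 1.653 × 10^-3 × 500.0/50.00 = 0.01653 mol
mass of H2C2O4 = 0.01653 × 90.03 = 1.488 g
% H2C2O4 = 1.488 / 2.654 × 100 = 56.07 %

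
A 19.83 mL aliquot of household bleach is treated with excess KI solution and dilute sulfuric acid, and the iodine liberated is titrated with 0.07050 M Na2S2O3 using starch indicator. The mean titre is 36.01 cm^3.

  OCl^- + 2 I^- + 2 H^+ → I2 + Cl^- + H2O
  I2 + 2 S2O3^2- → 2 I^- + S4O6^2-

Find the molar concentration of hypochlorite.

0.06401 M

n(S2O3^2-) = 0.03601 × 0.07050 = 2.539 × 10^-3 mol
n(I2) = n(S2O3^2-)/2 = 1.269 × 10^-3 mol
n(OCl^-) in the aliquot = 1.269 × 10^-3 mol (1:1 ratio)
[OCl^-] = 1.269 × 10^-3 / 0.01983 = 0.06401 mol/L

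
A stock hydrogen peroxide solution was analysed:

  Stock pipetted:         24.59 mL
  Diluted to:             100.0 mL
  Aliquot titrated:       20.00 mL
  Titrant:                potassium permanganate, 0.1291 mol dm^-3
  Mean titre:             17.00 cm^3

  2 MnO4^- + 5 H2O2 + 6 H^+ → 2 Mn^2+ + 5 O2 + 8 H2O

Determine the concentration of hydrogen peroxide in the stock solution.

n(KMnO4) = 0.01700 × 0.1291 = 2.195 × 10^-3 mol
From the 5:2 ratio, n(H2O2) in the aliquot = 5/2 × 2.195 × 10^-3 = 5.487 × 10^-3 mol
[H2O2]_dilute = 5.487 × 10^-3 / 0.02000 = 0.2743 mol/L
Dilution factor = 100.0 / 24.59 = 4.067
[H2O2]_stock = 0.2743 × 4.067 = 1.116 mol/L

1.116 mol/L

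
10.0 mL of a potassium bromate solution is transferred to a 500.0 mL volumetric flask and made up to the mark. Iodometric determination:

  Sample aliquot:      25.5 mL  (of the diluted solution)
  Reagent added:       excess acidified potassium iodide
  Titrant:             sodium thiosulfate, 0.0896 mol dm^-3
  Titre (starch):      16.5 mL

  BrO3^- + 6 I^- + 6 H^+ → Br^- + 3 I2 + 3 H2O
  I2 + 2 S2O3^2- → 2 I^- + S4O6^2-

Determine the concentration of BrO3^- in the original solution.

n(S2O3^2-) = 0.0165 × 0.0896 = 1.48 × 10^-3 mol
n(I2) = n(S2O3^2-)/2 = 7.39 × 10^-4 mol
From the 1:3 ratio, n(BrO3^-) in the aliquot = 1/3 × 7.39 × 10^-4 = 2.46 × 10^-4 mol
[BrO3^-]_dilute = 2.46 × 10^-4 / 0.0255 = 0.00966 mol/L
[BrO3^-]_original = 0.00966 × 500.0/10.0 = 0.483 mol/L

0.483 mol/L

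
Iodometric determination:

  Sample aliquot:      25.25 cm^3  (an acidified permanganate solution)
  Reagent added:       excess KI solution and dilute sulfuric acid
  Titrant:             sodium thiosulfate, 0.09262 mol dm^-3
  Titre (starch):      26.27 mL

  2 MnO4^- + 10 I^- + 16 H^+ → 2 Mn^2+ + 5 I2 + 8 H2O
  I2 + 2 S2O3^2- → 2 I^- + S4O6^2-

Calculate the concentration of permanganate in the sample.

0.01927 mol/L

n(S2O3^2-) = 0.02627 × 0.09262 = 2.433 × 10^-3 mol
n(I2) = n(S2O3^2-)/2 = 1.217 × 10^-3 mol
From the 2:5 ratio, n(MnO4^-) in the aliquot = 2/5 × 1.217 × 10^-3 = 4.866 × 10^-4 mol
[MnO4^-] = 4.866 × 10^-4 / 0.02525 = 0.01927 mol/L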